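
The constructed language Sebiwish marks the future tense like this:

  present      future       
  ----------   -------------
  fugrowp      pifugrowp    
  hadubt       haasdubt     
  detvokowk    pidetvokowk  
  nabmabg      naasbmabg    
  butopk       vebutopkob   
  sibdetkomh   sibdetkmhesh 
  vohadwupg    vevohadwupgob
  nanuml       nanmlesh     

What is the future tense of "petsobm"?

detvokowk and butopk both end in -k yet inflect differently (pidetvokowk, vebutopkob), so the final letter is not what conditions the rule; the second-to-last letter is.
"petsobm" has second-to-last letter 'b'. The stems whose second-to-last letter is 'b' (nabmabg → naasbmabg, hadubt → haasdubt) insert -as- after the first vowel.
The other patterns: stems whose second-to-last letter is 'm' delete the last vowel and add -esh; stems whose second-to-last letter is 'w' add the prefix pi-; stems whose second-to-last letter is 'p' add ve- … -ob around the stem.
So petsobm → peastsobm.

peastsobm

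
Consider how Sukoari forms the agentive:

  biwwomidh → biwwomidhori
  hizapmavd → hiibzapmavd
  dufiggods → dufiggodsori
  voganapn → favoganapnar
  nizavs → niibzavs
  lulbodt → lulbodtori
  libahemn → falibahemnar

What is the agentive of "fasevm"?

"fasevm" has second-to-last letter 'v'. The stems whose second-to-last letter is 'v' (nizavs → niibzavs, hizapmavd → hiibzapmavd) insert -ib- after the first vowel.
The other patterns: stems whose second-to-last letter is 'd' add -ori; stems whose second-to-last letter is 'm' or 'p' add fa- … -ar around the stem.
So fasevm → faibsevm.

faibsevm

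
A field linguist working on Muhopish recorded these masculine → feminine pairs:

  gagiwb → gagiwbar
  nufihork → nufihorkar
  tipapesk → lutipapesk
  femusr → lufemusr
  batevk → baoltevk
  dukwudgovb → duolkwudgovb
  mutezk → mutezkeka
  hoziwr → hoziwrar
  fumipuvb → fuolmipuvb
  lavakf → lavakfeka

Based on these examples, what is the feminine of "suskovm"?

"suskovm" has second-to-last letter 'v'. The stems whose second-to-last letter is 'v' (batevk → baoltevk, fumipuvb → fuolmipuvb, dukwudgovb → duolkwudgovb) insert -ol- after the first vowel.
So suskovm → suolskovm.

suolskovm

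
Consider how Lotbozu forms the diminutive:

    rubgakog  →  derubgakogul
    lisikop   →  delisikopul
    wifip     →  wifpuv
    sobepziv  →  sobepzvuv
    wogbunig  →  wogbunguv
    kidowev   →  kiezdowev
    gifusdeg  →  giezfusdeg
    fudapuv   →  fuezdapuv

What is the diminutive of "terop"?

lisikop and wifip both end in -p yet inflect differently (delisikopul, wifpuv), so the final letter is not what conditions the rule; the last vowel is.
"terop" has last vowel 'o'. The stems whose last vowel is 'o' (rubgakog → derubgakogul, lisikop → delisikopul) add de- … -ul around the stem.
The other patterns: stems whose last vowel is 'i' delete the last vowel and add -uv; stems whose last vowel is 'e' or 'u' insert -ez- after the first vowel.
So terop → deteropul.

deteropul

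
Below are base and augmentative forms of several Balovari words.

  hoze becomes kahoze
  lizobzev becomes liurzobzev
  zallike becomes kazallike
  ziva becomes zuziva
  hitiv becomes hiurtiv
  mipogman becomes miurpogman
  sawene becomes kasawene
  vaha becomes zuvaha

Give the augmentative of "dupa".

vaha and mipogman both have last vowel 'a' yet inflect differently (zuvaha, miurpogman), so the last vowel is not what conditions the rule; the final letter is.
"dupa" ends in -a. The stems ending in -a (vaha → zuvaha, ziva → zuziva) add the prefix zu-.
So dupa → zudupa.

zudupa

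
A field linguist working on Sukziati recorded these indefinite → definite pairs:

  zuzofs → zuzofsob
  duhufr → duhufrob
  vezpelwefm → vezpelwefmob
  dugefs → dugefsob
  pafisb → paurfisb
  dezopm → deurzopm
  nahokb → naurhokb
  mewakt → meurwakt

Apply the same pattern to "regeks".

reurgeks

vezpelwefm and dezopm both end in -m yet inflect differently (vezpelwefmob, deurzopm), so the final letter is not what conditions the rule; the second-to-last letter is.
"regeks" has second-to-last letter 'k'. The stems whose second-to-last letter is 'k' (nahokb → naurhokb, mewakt → meurwakt) insert -ur- after the first vowel.
So regeks → reurgeks.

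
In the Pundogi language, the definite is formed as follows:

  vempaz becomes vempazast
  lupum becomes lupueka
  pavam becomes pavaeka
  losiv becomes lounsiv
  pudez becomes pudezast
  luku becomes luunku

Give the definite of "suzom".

vempaz and pavam both have last vowel 'a' yet inflect differently (vempazast, pavaeka), so the last vowel is not what conditions the rule; the final letter is.
"suzom" ends in -m. The stems ending in -m (lupum → lupueka, pavam → pavaeka) drop the final letter and add -eka.
So suzom → suzoeka.

suzoeka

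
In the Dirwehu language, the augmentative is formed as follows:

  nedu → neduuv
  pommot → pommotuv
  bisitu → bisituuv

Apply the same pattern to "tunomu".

tunomuuv

Every pair shown (nedu → neduuv, pommot → pommotuv, bisitu → bisituuv) follows the same rule: add -uv.
So tunomu → tunomuuv.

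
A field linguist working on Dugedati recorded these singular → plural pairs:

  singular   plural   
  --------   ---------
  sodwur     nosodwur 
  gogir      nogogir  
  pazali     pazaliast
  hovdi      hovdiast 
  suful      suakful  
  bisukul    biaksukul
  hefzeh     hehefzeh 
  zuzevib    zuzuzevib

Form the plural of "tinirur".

notinirur

"tinirur" ends in -r. The stems ending in -r (sodwur → nosodwur, gogir → nogogir) add the prefix no-.
So tinirur → notinirur.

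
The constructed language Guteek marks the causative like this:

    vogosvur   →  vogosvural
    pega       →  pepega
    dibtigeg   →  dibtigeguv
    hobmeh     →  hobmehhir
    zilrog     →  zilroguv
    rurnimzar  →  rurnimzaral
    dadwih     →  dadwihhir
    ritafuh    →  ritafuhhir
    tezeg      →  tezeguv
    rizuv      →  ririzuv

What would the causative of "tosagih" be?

tosagihhir

vogosvur and rizuv both have last vowel 'u' yet inflect differently (vogosvural, ririzuv), so the last vowel is not what conditions the rule; the final letter is.
"tosagih" ends in -h. The stems ending in -h (ritafuh → ritafuhhir, hobmeh → hobmehhir, dadwih → dadwihhir) double the final consonant and add -ir.
The other patterns: stems ending in -r add -al; stems ending in -a or -v repeat the first consonant+vowel as a prefix; stems ending in -g add -uv.
So tosagih → tosagihhir.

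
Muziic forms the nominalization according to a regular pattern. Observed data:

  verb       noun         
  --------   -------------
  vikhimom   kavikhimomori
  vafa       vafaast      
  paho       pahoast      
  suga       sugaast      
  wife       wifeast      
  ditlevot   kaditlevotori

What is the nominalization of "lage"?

lageast

paho and vikhimom both have last vowel 'o' yet inflect differently (pahoast, kavikhimomori), so the last vowel is not what conditions the rule; whether the stem ends in a vowel or a consonant is.
"lage" ends in a vowel. The stems ending in a vowel (paho → pahoast, vafa → vafaast, wife → wifeast) add -ast.
The other pattern: stems ending in a consonant add ka- … -ori around the stem.
So lage → lageast.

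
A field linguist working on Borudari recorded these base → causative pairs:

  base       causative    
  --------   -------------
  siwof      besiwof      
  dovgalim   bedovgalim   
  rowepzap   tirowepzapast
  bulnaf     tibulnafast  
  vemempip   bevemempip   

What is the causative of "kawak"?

rowepzap and vemempip both end in -p yet inflect differently (tirowepzapast, bevemempip), so the final letter is not what conditions the rule; the last vowel is.
"kawak" has last vowel 'a'. The stems whose last vowel is 'a' (bulnaf → tibulnafast, rowepzap → tirowepzapast) add ti- … -ast around the stem.
So kawak → tikawakast.

tikawakast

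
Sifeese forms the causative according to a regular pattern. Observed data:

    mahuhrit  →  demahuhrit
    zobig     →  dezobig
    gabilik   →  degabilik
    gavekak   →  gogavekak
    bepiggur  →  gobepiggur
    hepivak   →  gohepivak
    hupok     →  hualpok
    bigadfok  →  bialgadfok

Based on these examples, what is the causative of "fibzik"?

defibzik

gabilik and gavekak both end in -k yet inflect differently (degabilik, gogavekak), so the final letter is not what conditions the rule; the last vowel is.
"fibzik" has last vowel 'i'. The stems whose last vowel is 'i' (mahuhrit → demahuhrit, zobig → dezobig, gabilik → degabilik) add the prefix de-.
The other patterns: stems whose last vowel is 'a' or 'u' add the prefix go-; stems whose last vowel is 'o' insert -al- after the first vowel.
So fibzik → defibzik.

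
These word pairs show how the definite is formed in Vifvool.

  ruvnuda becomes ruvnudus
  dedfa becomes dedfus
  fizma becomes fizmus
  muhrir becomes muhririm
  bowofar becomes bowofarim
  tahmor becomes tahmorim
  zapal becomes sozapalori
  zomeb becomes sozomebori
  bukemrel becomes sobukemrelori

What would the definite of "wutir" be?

ruvnuda and bowofar both have last vowel 'a' yet inflect differently (ruvnudus, bowofarim), so the last vowel is not what conditions the rule; the final letter is.
"wutir" ends in -r. The stems ending in -r (muhrir → muhririm, bowofar → bowofarim, tahmor → tahmorim) add -im.
The other patterns: stems ending in -a drop the final letter and add -us; stems ending in -b or -l add so- … -ori around the stem.
So wutir → wutirim.

wutirim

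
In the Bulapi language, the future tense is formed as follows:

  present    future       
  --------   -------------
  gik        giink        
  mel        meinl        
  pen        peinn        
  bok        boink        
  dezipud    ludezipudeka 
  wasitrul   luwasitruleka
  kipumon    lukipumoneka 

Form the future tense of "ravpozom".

luravpozomeka

"ravpozom" has 3 vowels. The stems with 3 vowels (dezipud → ludezipudeka, wasitrul → luwasitruleka, kipumon → lukipumoneka) add lu- … -eka around the stem.
So ravpozom → luravpozomeka.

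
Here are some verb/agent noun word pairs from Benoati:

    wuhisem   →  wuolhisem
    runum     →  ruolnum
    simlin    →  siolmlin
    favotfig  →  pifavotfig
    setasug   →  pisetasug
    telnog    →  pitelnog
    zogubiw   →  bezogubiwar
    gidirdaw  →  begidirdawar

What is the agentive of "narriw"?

simlin and favotfig both have last vowel 'i' yet inflect differently (siolmlin, pifavotfig), so the last vowel is not what conditions the rule; the final letter is.
"narriw" ends in -w. The stems ending in -w (zogubiw → bezogubiwar, gidirdaw → begidirdawar) add be- … -ar around the stem.
So narriw → benarriwar.

benarriwar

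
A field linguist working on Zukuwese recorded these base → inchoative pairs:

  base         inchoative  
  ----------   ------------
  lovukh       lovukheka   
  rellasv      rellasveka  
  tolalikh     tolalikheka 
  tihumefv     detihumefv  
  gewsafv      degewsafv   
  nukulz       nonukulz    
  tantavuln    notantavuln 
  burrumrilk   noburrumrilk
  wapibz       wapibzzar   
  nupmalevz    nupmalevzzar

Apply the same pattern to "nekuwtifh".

rellasv and tihumefv both end in -v yet inflect differently (rellasveka, detihumefv), so the final letter is not what conditions the rule; the second-to-last letter is.
"nekuwtifh" has second-to-last letter 'f'. The stems whose second-to-last letter is 'f' (tihumefv → detihumefv, gewsafv → degewsafv) add the prefix de-.
So nekuwtifh → denekuwtifh.

denekuwtifh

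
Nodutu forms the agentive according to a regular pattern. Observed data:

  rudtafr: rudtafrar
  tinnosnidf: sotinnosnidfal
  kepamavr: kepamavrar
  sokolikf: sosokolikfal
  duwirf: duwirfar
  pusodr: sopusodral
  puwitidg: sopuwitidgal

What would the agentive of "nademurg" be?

tinnosnidf and duwirf both end in -f yet inflect differently (sotinnosnidfal, duwirfar), so the final letter is not what conditions the rule; the second-to-last letter is.
"nademurg" has second-to-last letter 'r'. The one such stem in the data (duwirf → duwirfar) adds -ar, so the same rule applies.
The other pattern: stems whose second-to-last letter is 'd' or 'k' add so- … -al around the stem.
So nademurg → nademurgar.

nademurgar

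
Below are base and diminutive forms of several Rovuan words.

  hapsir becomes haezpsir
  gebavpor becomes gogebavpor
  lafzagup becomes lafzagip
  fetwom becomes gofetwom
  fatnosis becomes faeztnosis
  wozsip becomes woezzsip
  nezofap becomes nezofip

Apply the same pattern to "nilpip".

niezlpip

hapsir and gebavpor both end in -r yet inflect differently (haezpsir, gogebavpor), so the final letter is not what conditions the rule; the last vowel is.
"nilpip" has last vowel 'i'. The stems whose last vowel is 'i' (fatnosis → faeztnosis, hapsir → haezpsir, wozsip → woezzsip) insert -ez- after the first vowel.
So nilpip → niezlpip.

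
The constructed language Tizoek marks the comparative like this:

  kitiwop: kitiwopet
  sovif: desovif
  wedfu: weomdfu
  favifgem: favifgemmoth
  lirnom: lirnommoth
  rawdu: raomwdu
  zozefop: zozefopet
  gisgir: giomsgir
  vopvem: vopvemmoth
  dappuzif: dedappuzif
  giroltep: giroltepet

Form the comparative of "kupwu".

kuompwu

lirnom and zozefop both have last vowel 'o' yet inflect differently (lirnommoth, zozefopet), so the last vowel is not what conditions the rule; the final letter is.
"kupwu" ends in -u. The stems ending in -u (rawdu → raomwdu, wedfu → weomdfu) insert -om- after the first vowel.
So kupwu → kuompwu.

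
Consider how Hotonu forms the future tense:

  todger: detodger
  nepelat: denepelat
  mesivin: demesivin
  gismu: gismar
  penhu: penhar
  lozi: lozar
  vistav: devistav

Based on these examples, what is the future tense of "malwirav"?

mesivin and lozi both have last vowel 'i' yet inflect differently (demesivin, lozar), so the last vowel is not what conditions the rule; whether the stem ends in a vowel or a consonant is.
"malwirav" ends in a consonant. The stems ending in a consonant (todger → detodger, vistav → devistav, nepelat → denepelat) add the prefix de-.
The other pattern: stems ending in a vowel drop the final letter and add -ar.
So malwirav → demalwirav.

demalwirav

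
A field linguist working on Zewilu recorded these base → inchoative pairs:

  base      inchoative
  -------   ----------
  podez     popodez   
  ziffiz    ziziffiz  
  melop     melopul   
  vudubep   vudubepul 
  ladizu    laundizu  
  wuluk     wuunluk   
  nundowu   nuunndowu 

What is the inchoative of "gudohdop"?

gudohdopul

"gudohdop" ends in -p. The stems ending in -p (melop → melopul, vudubep → vudubepul) add -ul.
The other patterns: stems ending in -z repeat the first consonant+vowel as a prefix; stems ending in -k or -u insert -un- after the first vowel.
So gudohdop → gudohdopul.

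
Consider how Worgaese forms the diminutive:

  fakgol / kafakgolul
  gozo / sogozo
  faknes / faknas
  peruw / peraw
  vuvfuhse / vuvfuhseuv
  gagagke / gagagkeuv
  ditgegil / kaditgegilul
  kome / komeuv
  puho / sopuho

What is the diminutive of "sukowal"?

"sukowal" ends in -l. The stems ending in -l (ditgegil → kaditgegilul, fakgol → kafakgolul) add ka- … -ul around the stem.
The other patterns: stems ending in -o add the prefix so-; stems ending in -e add -uv; stems ending in -s or -w change the last vowel to 'a'.
So sukowal → kasukowalul.

kasukowalul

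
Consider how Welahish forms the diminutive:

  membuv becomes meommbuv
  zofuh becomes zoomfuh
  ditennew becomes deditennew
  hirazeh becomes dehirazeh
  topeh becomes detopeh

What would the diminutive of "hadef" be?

dehadef

zofuh and hirazeh both end in -h yet inflect differently (zoomfuh, dehirazeh), so the final letter is not what conditions the rule; the last vowel is.
"hadef" has last vowel 'e'. The stems whose last vowel is 'e' (ditennew → deditennew, hirazeh → dehirazeh, topeh → detopeh) add the prefix de-.
The other pattern: stems whose last vowel is 'u' insert -om- after the first vowel.
So hadef → dehadef.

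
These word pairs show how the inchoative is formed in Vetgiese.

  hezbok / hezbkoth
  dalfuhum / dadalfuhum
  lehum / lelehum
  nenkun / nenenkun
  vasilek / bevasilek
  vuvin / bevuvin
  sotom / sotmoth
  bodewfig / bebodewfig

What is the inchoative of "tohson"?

tohsnoth

sotom and lehum both end in -m yet inflect differently (sotmoth, lelehum), so the final letter is not what conditions the rule; the last vowel is.
"tohson" has last vowel 'o'. The stems whose last vowel is 'o' (hezbok → hezbkoth, sotom → sotmoth) delete the last vowel and add -oth.
The other patterns: stems whose last vowel is 'u' repeat the first consonant+vowel as a prefix; stems whose last vowel is 'e' or 'i' add the prefix be-.
So tohson → tohsnoth.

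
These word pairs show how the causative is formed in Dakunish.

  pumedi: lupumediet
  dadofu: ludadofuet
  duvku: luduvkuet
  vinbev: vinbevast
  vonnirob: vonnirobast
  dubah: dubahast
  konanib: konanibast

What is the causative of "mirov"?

pumedi and konanib both have last vowel 'i' yet inflect differently (lupumediet, konanibast), so the last vowel is not what conditions the rule; whether the stem ends in a vowel or a consonant is.
"mirov" ends in a consonant. The stems ending in a consonant (vinbev → vinbevast, vonnirob → vonnirobast, dubah → dubahast) add -ast.
The other pattern: stems ending in a vowel add lu- … -et around the stem.
So mirov → mirovast.

mirovast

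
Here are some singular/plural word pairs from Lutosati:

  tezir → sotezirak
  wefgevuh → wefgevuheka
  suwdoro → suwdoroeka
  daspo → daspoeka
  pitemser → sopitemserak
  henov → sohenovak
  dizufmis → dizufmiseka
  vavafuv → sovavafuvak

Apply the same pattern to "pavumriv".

sopavumrivak

henov and suwdoro both have last vowel 'o' yet inflect differently (sohenovak, suwdoroeka), so the last vowel is not what conditions the rule; the final letter is.
"pavumriv" ends in -v. The stems ending in -v (vavafuv → sovavafuvak, henov → sohenovak) add so- … -ak around the stem.
So pavumriv → sopavumrivak.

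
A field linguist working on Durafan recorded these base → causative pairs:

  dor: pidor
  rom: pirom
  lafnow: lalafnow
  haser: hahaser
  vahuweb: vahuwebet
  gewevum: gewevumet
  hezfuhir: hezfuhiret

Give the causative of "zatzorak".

"zatzorak" has 3 vowels. The stems with 3 vowels (vahuweb → vahuwebet, gewevum → gewevumet, hezfuhir → hezfuhiret) add -et.
The other patterns: stems with 1 vowel add the prefix pi-; stems with 2 vowels repeat the first consonant+vowel as a prefix.
So zatzorak → zatzoraket.

zatzoraket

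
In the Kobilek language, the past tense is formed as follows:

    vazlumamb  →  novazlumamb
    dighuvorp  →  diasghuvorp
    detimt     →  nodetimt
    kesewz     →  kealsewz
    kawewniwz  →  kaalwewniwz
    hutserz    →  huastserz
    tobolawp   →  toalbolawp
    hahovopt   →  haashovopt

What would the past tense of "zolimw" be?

tobolawp and dighuvorp both end in -p yet inflect differently (toalbolawp, diasghuvorp), so the final letter is not what conditions the rule; the second-to-last letter is.
"zolimw" has second-to-last letter 'm'. The stems whose second-to-last letter is 'm' (vazlumamb → novazlumamb, detimt → nodetimt) add the prefix no-.
The other patterns: stems whose second-to-last letter is 'w' insert -al- after the first vowel; stems whose second-to-last letter is 'p' or 'r' insert -as- after the first vowel.
So zolimw → nozolimw.

nozolimw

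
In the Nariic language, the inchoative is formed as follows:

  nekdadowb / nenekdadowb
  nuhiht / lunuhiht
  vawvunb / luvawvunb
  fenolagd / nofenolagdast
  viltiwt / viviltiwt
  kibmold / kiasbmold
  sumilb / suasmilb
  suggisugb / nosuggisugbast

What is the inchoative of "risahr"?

lurisahr

fenolagd and kibmold both end in -d yet inflect differently (nofenolagdast, kiasbmold), so the final letter is not what conditions the rule; the second-to-last letter is.
"risahr" has second-to-last letter 'h'. The one such stem in the data (nuhiht → lunuhiht) adds the prefix lu-, so the same rule applies.
The other patterns: stems whose second-to-last letter is 'g' add no- … -ast around the stem; stems whose second-to-last letter is 'l' insert -as- after the first vowel; stems whose second-to-last letter is 'w' repeat the first consonant+vowel as a prefix.
So risahr → lurisahr.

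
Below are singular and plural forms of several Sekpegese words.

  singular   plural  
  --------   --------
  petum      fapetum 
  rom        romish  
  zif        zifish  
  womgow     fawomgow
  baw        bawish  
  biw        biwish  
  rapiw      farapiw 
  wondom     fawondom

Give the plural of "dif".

petum and rom both end in -m yet inflect differently (fapetum, romish), so the final letter is not what conditions the rule; the number of vowels is.
"dif" has 1 vowel. The stems with 1 vowel (rom → romish, biw → biwish, zif → zifish) add -ish.
The other pattern: stems with 2 vowels add the prefix fa-.
So dif → difish.

difish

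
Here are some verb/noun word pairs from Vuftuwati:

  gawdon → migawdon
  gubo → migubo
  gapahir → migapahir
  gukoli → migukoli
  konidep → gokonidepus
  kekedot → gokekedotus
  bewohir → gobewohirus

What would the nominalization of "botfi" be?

gapahir and bewohir both end in -r yet inflect differently (migapahir, gobewohirus), so the final letter is not what conditions the rule; the first letter is.
"botfi" begins with b-. The one such stem in the data (bewohir → gobewohirus) adds go- … -us around the stem, so the same rule applies.
So botfi → gobotfius.

gobotfius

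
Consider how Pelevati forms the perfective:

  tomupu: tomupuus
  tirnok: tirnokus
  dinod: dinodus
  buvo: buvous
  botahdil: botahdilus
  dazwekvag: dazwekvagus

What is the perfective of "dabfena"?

Every pair shown (tomupu → tomupuus, tirnok → tirnokus, dinod → dinodus, …) follows the same rule: add -us.
So dabfena → dabfenaus.

dabfenaus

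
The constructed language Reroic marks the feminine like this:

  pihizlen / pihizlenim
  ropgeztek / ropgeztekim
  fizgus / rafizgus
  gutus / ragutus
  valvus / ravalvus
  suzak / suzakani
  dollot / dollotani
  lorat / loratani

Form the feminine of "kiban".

"kiban" has last vowel 'a'. The stems whose last vowel is 'a' (suzak → suzakani, lorat → loratani) add -ani.
The other patterns: stems whose last vowel is 'e' add -im; stems whose last vowel is 'u' add the prefix ra-.
So kiban → kibanani.

kibanani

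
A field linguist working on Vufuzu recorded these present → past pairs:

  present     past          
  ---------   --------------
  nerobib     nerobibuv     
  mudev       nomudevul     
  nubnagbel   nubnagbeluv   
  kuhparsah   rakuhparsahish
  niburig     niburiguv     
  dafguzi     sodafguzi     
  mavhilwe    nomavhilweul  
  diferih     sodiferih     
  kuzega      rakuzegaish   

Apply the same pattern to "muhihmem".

nomuhihmemul

diferih and kuhparsah both end in -h yet inflect differently (sodiferih, rakuhparsahish), so the final letter is not what conditions the rule; the first letter is.
"muhihmem" begins with m-. The stems beginning with m- (mavhilwe → nomavhilweul, mudev → nomudevul) add no- … -ul around the stem.
So muhihmem → nomuhihmemul.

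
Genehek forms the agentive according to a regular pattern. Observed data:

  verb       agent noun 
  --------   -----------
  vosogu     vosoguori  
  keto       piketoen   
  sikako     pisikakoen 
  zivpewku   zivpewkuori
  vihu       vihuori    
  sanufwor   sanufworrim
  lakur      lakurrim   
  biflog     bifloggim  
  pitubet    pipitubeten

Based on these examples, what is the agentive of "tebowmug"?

tebowmuggim

sikako and biflog both have last vowel 'o' yet inflect differently (pisikakoen, bifloggim), so the last vowel is not what conditions the rule; the final letter is.
"tebowmug" ends in -g. The one such stem in the data (biflog → bifloggim) doubles the final consonant and adds -im (as do lakur, sanufwor), so the same rule applies.
The other patterns: stems ending in -u add -ori; stems ending in -o or -t add pi- … -en around the stem.
So tebowmug → tebowmuggim.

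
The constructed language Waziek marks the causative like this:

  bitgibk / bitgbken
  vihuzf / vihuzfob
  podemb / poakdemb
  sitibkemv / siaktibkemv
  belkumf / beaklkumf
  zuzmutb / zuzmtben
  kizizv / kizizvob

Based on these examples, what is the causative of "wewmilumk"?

weakwmilumk

sitibkemv and kizizv both end in -v yet inflect differently (siaktibkemv, kizizvob), so the final letter is not what conditions the rule; the second-to-last letter is.
"wewmilumk" has second-to-last letter 'm'. The stems whose second-to-last letter is 'm' (sitibkemv → siaktibkemv, podemb → poakdemb, belkumf → beaklkumf) insert -ak- after the first vowel.
So wewmilumk → weakwmilumk.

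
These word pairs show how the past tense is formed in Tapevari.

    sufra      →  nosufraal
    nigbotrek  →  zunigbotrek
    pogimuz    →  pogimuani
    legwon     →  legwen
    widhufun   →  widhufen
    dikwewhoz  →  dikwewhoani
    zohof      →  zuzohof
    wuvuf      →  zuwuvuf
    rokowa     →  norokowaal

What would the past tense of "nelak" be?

zunelak

"nelak" ends in -k. The one such stem in the data (nigbotrek → zunigbotrek) adds the prefix zu-, so the same rule applies.
The other patterns: stems ending in -z drop the final letter and add -ani; stems ending in -a add no- … -al around the stem; stems ending in -n change the last vowel to 'e'.
So nelak → zunelak.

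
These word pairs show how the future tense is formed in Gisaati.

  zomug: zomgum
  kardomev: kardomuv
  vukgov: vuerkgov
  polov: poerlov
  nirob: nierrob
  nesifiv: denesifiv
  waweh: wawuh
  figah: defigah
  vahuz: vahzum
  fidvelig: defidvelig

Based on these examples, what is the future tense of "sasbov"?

saersbov

zomug and fidvelig both end in -g yet inflect differently (zomgum, defidvelig), so the final letter is not what conditions the rule; the last vowel is.
"sasbov" has last vowel 'o'. The stems whose last vowel is 'o' (nirob → nierrob, vukgov → vuerkgov, polov → poerlov) insert -er- after the first vowel.
So sasbov → saersbov.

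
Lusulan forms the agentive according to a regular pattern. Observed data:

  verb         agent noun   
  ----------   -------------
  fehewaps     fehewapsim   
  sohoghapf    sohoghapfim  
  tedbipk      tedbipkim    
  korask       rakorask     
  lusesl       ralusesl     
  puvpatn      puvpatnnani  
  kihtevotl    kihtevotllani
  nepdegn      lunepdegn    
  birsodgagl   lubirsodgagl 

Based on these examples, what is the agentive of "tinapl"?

"tinapl" has second-to-last letter 'p'. The stems whose second-to-last letter is 'p' (fehewaps → fehewapsim, sohoghapf → sohoghapfim, tedbipk → tedbipkim) add -im.
So tinapl → tinaplim.

tinaplim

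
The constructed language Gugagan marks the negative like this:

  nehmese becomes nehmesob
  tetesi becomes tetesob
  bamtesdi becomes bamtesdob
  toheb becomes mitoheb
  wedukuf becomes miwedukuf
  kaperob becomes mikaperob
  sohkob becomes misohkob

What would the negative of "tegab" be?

mitegab

"tegab" ends in a consonant. The stems ending in a consonant (toheb → mitoheb, wedukuf → miwedukuf, kaperob → mikaperob) add the prefix mi-.
The other pattern: stems ending in a vowel drop the final letter and add -ob.
So tegab → mitegab.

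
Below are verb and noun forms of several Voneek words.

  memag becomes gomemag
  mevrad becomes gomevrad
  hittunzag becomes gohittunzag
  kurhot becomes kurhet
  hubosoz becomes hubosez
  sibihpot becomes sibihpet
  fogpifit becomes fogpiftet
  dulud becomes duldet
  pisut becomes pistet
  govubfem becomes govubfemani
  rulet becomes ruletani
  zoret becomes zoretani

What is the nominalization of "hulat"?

kurhot and fogpifit both end in -t yet inflect differently (kurhet, fogpiftet), so the final letter is not what conditions the rule; the last vowel is.
"hulat" has last vowel 'a'. The stems whose last vowel is 'a' (memag → gomemag, mevrad → gomevrad, hittunzag → gohittunzag) add the prefix go-.
The other patterns: stems whose last vowel is 'o' change the last vowel to 'e'; stems whose last vowel is 'i' or 'u' delete the last vowel and add -et; stems whose last vowel is 'e' add -ani.
So hulat → gohulat.

gohulat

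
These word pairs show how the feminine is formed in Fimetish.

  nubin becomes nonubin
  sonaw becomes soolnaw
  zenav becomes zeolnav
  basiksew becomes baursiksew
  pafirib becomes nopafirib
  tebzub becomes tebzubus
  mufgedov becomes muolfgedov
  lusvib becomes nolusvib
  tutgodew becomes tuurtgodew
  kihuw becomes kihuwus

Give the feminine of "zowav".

zoolwav

tebzub and lusvib both end in -b yet inflect differently (tebzubus, nolusvib), so the final letter is not what conditions the rule; the last vowel is.
"zowav" has last vowel 'a'. The stems whose last vowel is 'a' (zenav → zeolnav, sonaw → soolnaw) insert -ol- after the first vowel.
The other patterns: stems whose last vowel is 'u' add -us; stems whose last vowel is 'i' add the prefix no-; stems whose last vowel is 'e' insert -ur- after the first vowel.
So zowav → zoolwav.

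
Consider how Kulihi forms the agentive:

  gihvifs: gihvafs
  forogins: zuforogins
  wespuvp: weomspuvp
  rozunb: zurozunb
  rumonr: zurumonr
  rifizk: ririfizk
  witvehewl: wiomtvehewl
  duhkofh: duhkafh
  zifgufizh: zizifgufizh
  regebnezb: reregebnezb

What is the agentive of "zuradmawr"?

zuomradmawr

regebnezb and rozunb both end in -b yet inflect differently (reregebnezb, zurozunb), so the final letter is not what conditions the rule; the second-to-last letter is.
"zuradmawr" has second-to-last letter 'w'. The one such stem in the data (witvehewl → wiomtvehewl) inserts -om- after the first vowel (as does wespuvp), so the same rule applies.
The other patterns: stems whose second-to-last letter is 'z' repeat the first consonant+vowel as a prefix; stems whose second-to-last letter is 'n' add the prefix zu-; stems whose second-to-last letter is 'f' change the last vowel to 'a'.
So zuradmawr → zuomradmawr.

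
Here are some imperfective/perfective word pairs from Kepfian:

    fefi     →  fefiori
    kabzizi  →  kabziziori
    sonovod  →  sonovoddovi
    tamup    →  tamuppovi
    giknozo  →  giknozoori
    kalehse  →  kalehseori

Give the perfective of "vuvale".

sonovod and giknozo both have last vowel 'o' yet inflect differently (sonovoddovi, giknozoori), so the last vowel is not what conditions the rule; whether the stem ends in a vowel or a consonant is.
"vuvale" ends in a vowel. The stems ending in a vowel (kalehse → kalehseori, fefi → fefiori, kabzizi → kabziziori) add -ori.
So vuvale → vuvaleori.

vuvaleori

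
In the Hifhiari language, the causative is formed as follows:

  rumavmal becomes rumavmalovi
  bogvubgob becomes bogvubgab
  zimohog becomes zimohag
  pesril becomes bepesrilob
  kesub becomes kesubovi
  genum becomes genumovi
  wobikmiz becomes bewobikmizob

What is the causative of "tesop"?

"tesop" has last vowel 'o'. The stems whose last vowel is 'o' (zimohog → zimohag, bogvubgob → bogvubgab) change the last vowel to 'a'.
The other patterns: stems whose last vowel is 'i' add be- … -ob around the stem; stems whose last vowel is 'a' or 'u' add -ovi.
So tesop → tesap.

tesap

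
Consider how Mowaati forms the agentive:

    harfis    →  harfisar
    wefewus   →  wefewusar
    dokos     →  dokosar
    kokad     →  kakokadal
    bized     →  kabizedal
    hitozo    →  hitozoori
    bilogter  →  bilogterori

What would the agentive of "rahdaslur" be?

dokos and hitozo both have last vowel 'o' yet inflect differently (dokosar, hitozoori), so the last vowel is not what conditions the rule; the final letter is.
"rahdaslur" ends in -r. The one such stem in the data (bilogter → bilogterori) adds -ori, so the same rule applies.
The other patterns: stems ending in -s add -ar; stems ending in -d add ka- … -al around the stem.
So rahdaslur → rahdaslurori.

rahdaslurori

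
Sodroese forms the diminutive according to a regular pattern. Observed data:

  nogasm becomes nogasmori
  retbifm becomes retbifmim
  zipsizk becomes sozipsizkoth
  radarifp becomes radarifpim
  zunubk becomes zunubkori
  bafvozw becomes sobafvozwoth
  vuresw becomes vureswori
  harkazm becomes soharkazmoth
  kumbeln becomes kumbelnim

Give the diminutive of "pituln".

harkazm and retbifm both end in -m yet inflect differently (soharkazmoth, retbifmim), so the final letter is not what conditions the rule; the second-to-last letter is.
"pituln" has second-to-last letter 'l'. The one such stem in the data (kumbeln → kumbelnim) adds -im, so the same rule applies.
So pituln → pitulnim.

pitulnim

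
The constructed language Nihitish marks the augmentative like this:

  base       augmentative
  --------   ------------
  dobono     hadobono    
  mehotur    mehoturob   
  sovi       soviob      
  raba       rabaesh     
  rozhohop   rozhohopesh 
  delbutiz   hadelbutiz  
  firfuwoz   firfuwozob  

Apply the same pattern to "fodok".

fodokob

delbutiz and firfuwoz both end in -z yet inflect differently (hadelbutiz, firfuwozob), so the final letter is not what conditions the rule; the first letter is.
"fodok" begins with f-. The one such stem in the data (firfuwoz → firfuwozob) adds -ob, so the same rule applies.
The other patterns: stems beginning with d- add the prefix ha-; stems beginning with r- add -esh.
So fodok → fodokob.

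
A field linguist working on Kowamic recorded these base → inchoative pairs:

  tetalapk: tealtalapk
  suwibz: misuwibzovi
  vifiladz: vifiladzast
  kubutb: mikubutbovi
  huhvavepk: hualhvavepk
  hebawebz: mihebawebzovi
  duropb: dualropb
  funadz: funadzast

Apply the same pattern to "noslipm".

noalslipm

duropb and kubutb both end in -b yet inflect differently (dualropb, mikubutbovi), so the final letter is not what conditions the rule; the second-to-last letter is.
"noslipm" has second-to-last letter 'p'. The stems whose second-to-last letter is 'p' (tetalapk → tealtalapk, huhvavepk → hualhvavepk, duropb → dualropb) insert -al- after the first vowel.
The other patterns: stems whose second-to-last letter is 'd' add -ast; stems whose second-to-last letter is 'b' or 't' add mi- … -ovi around the stem.
So noslipm → noalslipm.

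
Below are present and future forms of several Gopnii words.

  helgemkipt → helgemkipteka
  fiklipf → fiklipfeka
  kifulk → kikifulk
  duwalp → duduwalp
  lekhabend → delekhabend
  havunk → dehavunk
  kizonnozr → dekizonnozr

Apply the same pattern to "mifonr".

"mifonr" has second-to-last letter 'n'. The stems whose second-to-last letter is 'n' (lekhabend → delekhabend, havunk → dehavunk) add the prefix de-.
The other patterns: stems whose second-to-last letter is 'p' add -eka; stems whose second-to-last letter is 'l' repeat the first consonant+vowel as a prefix.
So mifonr → demifonr.

demifonr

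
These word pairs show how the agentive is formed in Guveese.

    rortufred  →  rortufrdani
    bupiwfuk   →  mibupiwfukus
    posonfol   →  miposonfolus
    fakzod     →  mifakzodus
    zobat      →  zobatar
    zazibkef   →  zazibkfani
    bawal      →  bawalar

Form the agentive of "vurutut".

"vurutut" has last vowel 'u'. The one such stem in the data (bupiwfuk → mibupiwfukus) adds mi- … -us around the stem, so the same rule applies.
So vurutut → mivurututus.

mivurututus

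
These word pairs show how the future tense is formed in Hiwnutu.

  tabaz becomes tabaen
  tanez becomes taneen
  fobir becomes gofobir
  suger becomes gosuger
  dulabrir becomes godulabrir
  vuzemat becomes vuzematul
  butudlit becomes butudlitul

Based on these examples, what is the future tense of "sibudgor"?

gosibudgor

tanez and suger both have last vowel 'e' yet inflect differently (taneen, gosuger), so the last vowel is not what conditions the rule; the final letter is.
"sibudgor" ends in -r. The stems ending in -r (fobir → gofobir, suger → gosuger, dulabrir → godulabrir) add the prefix go-.
So sibudgor → gosibudgor.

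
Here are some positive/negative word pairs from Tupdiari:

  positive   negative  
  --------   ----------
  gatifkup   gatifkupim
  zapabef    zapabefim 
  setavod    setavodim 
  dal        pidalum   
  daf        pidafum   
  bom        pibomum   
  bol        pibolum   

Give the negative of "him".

pihimum

zapabef and daf both end in -f yet inflect differently (zapabefim, pidafum), so the final letter is not what conditions the rule; the number of vowels is.
"him" has 1 vowel. The stems with 1 vowel (dal → pidalum, daf → pidafum, bom → pibomum) add pi- … -um around the stem.
The other pattern: stems with 3 vowels add -im.
So him → pihimum.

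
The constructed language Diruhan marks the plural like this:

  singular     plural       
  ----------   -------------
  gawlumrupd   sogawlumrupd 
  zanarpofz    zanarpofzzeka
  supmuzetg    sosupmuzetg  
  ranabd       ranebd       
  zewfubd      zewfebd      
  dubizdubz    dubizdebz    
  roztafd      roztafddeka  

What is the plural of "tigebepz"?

roztafd and ranabd both end in -d yet inflect differently (roztafddeka, ranebd), so the final letter is not what conditions the rule; the second-to-last letter is.
"tigebepz" has second-to-last letter 'p'. The one such stem in the data (gawlumrupd → sogawlumrupd) adds the prefix so-, so the same rule applies.
So tigebepz → sotigebepz.

sotigebepz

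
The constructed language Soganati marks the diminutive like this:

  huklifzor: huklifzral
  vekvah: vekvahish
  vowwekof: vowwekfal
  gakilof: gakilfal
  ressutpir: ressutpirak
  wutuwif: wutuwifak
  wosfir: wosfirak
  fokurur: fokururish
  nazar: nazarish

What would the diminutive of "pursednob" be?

pursednbal

wosfir and huklifzor both end in -r yet inflect differently (wosfirak, huklifzral), so the final letter is not what conditions the rule; the last vowel is.
"pursednob" has last vowel 'o'. The stems whose last vowel is 'o' (huklifzor → huklifzral, vowwekof → vowwekfal, gakilof → gakilfal) delete the last vowel and add -al.
The other patterns: stems whose last vowel is 'i' add -ak; stems whose last vowel is 'a' or 'u' add -ish.
So pursednob → pursednbal.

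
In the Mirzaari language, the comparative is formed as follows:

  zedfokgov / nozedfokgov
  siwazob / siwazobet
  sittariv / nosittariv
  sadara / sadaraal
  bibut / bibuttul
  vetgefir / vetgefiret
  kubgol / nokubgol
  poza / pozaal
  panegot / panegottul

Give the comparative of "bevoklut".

bevokluttul

zedfokgov and panegot both have last vowel 'o' yet inflect differently (nozedfokgov, panegottul), so the last vowel is not what conditions the rule; the final letter is.
"bevoklut" ends in -t. The stems ending in -t (bibut → bibuttul, panegot → panegottul) double the final consonant and add -ul.
The other patterns: stems ending in -a add -al; stems ending in -l or -v add the prefix no-; stems ending in -b or -r add -et.
So bevoklut → bevokluttul.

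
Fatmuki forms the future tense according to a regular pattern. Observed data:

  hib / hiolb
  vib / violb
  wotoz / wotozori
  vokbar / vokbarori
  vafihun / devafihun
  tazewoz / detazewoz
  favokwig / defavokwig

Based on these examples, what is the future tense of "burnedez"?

deburnedez

wotoz and tazewoz both end in -z yet inflect differently (wotozori, detazewoz), so the final letter is not what conditions the rule; the number of vowels is.
"burnedez" has 3 vowels. The stems with 3 vowels (vafihun → devafihun, tazewoz → detazewoz, favokwig → defavokwig) add the prefix de-.
So burnedez → deburnedez.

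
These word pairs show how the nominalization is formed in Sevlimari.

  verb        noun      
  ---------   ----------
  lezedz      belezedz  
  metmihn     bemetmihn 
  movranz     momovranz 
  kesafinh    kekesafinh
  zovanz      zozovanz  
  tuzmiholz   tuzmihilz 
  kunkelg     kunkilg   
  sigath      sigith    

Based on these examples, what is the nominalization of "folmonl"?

fofolmonl

"folmonl" has second-to-last letter 'n'. The stems whose second-to-last letter is 'n' (movranz → momovranz, kesafinh → kekesafinh, zovanz → zozovanz) repeat the first consonant+vowel as a prefix.
The other patterns: stems whose second-to-last letter is 'd' or 'h' add the prefix be-; stems whose second-to-last letter is 'l' or 't' change the last vowel to 'i'.
So folmonl → fofolmonl.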